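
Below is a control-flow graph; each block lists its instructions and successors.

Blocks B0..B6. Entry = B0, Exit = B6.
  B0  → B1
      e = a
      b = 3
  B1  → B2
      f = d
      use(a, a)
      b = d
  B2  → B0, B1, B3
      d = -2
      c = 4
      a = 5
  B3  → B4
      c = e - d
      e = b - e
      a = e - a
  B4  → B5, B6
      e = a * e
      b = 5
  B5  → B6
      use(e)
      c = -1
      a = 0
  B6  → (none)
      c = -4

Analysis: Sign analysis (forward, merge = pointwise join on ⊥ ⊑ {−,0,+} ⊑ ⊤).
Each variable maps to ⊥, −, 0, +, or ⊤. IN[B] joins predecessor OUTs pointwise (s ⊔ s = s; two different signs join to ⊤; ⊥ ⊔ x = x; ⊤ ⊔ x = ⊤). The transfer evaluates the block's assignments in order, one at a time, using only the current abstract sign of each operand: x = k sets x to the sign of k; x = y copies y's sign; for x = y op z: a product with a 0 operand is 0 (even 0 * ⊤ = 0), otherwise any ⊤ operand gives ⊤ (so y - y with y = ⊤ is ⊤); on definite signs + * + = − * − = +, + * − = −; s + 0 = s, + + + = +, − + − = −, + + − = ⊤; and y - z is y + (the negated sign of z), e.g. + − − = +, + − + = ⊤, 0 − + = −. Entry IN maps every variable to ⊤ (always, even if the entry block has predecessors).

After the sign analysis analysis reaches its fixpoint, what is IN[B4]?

Converged values:
  B0:  IN=(all ⊤)  OUT={b:+; rest ⊤}
  B1:  IN=(all ⊤)  OUT=(all ⊤)
  B2:  IN=(all ⊤)  OUT={a:+, c:+, d:-; rest ⊤}
  B3:  IN={a:+, c:+, d:-; rest ⊤}  OUT={d:-; rest ⊤}
  B4:  IN={d:-; rest ⊤}  OUT={b:+, d:-; rest ⊤}
  B5:  IN={b:+, d:-; rest ⊤}  OUT={a:0, b:+, c:-, d:-; rest ⊤}
  B6:  IN={b:+, d:-; rest ⊤}  OUT={b:+, c:-, d:-; rest ⊤}

Merge at B4: IN[B4] = OUT[B3] = {a: ⊤, b: ⊤, c: ⊤, d: -, e: ⊤, f: ⊤}

Answer: {a: ⊤, b: ⊤, c: ⊤, d: -, e: ⊤, f: ⊤}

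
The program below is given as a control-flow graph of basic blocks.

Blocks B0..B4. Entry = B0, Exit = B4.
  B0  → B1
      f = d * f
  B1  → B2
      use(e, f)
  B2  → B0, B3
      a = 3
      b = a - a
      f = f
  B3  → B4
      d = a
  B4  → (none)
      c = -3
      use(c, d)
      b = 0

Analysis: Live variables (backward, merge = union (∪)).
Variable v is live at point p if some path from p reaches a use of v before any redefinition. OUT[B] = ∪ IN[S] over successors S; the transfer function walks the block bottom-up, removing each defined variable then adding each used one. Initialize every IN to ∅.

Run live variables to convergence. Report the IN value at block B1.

Answer: {d, e, f}

Working:
Fixpoint table:
  B0:  IN={d, e, f}  OUT={d, e, f}
  B1:  IN={d, e, f}  OUT={d, e, f}
  B2:  IN={d, e, f}  OUT={a, d, e, f}
  B3:  IN={a}  OUT={d}
  B4:  IN={d}  OUT={}

Merge at B1: OUT[B1] = IN[B2] = {d, e, f}
Applying B1's transfer function to that OUT value gives IN[B1] (row B1 above).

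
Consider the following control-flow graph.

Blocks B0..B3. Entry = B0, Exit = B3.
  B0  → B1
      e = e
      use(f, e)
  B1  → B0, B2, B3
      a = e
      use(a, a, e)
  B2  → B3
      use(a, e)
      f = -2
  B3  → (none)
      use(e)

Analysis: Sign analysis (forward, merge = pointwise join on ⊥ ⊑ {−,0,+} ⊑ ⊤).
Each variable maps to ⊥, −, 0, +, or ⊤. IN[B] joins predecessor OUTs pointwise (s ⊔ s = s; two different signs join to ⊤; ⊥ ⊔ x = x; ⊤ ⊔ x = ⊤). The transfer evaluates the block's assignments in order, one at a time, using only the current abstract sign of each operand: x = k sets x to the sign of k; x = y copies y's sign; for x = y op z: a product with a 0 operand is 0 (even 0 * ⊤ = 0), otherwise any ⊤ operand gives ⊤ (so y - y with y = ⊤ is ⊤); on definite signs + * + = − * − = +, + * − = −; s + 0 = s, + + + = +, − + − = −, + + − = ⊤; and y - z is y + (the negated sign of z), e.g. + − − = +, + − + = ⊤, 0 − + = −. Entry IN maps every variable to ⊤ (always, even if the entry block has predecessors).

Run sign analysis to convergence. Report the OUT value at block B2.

Answer: {a: ⊤, b: ⊤, c: ⊤, d: ⊤, e: ⊤, f: -}

Trace:
Fixpoint table:
  B0: | IN=(all ⊤) | OUT=(all ⊤)
  B1: | IN=(all ⊤) | OUT=(all ⊤)
  B2: | IN=(all ⊤) | OUT={f:-; rest ⊤}
  B3: | IN=(all ⊤) | OUT=(all ⊤)

Merge at B2: IN[B2] = OUT[B1] = {a: ⊤, b: ⊤, c: ⊤, d: ⊤, e: ⊤, f: ⊤}
Applying B2's transfer function to that IN value gives OUT[B2] (row B2 above).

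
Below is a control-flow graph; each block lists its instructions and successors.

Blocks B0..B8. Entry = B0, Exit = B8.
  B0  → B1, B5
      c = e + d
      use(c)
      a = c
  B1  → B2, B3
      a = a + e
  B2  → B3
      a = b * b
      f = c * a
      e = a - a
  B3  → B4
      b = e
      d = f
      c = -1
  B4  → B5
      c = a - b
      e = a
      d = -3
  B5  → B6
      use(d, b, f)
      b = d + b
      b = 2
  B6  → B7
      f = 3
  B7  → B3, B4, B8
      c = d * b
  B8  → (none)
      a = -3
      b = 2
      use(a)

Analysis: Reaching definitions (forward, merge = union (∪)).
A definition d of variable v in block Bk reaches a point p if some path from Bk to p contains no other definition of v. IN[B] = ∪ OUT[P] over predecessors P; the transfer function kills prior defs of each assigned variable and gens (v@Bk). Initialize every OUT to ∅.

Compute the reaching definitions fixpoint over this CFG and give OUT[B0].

Answer: {a@B0, c@B0}

Working:
Fixpoint table:
  B0:  IN={}  OUT={a@B0, c@B0}
  B1:  IN={a@B0, c@B0}  OUT={a@B1, c@B0}
  B2:  IN={a@B1, c@B0}  OUT={a@B2, c@B0, e@B2, f@B2}
  B3:  IN={a@B0, a@B1, a@B2, b@B5, c@B0, c@B7, d@B4, e@B2, e@B4, f@B2, f@B6}  OUT={a@B0, a@B1, a@B2, b@B3, c@B3, d@B3, e@B2, e@B4, f@B2, f@B6}
  B4:  IN={a@B0, a@B1, a@B2, b@B3, b@B5, c@B3, c@B7, d@B3, d@B4, e@B2, e@B4, f@B2, f@B6}  OUT={a@B0, a@B1, a@B2, b@B3, b@B5, c@B4, d@B4, e@B4, f@B2, f@B6}
  B5:  IN={a@B0, a@B1, a@B2, b@B3, b@B5, c@B0, c@B4, d@B4, e@B4, f@B2, f@B6}  OUT={a@B0, a@B1, a@B2, b@B5, c@B0, c@B4, d@B4, e@B4, f@B2, f@B6}
  B6:  IN={a@B0, a@B1, a@B2, b@B5, c@B0, c@B4, d@B4, e@B4, f@B2, f@B6}  OUT={a@B0, a@B1, a@B2, b@B5, c@B0, c@B4, d@B4, e@B4, f@B6}
  B7:  IN={a@B0, a@B1, a@B2, b@B5, c@B0, c@B4, d@B4, e@B4, f@B6}  OUT={a@B0, a@B1, a@B2, b@B5, c@B7, d@B4, e@B4, f@B6}
  B8:  IN={a@B0, a@B1, a@B2, b@B5, c@B7, d@B4, e@B4, f@B6}  OUT={a@B8, b@B8, c@B7, d@B4, e@B4, f@B6}

B0 is the boundary node: IN[B0] = {}
Applying B0's transfer function to that IN value gives OUT[B0] (row B0 above).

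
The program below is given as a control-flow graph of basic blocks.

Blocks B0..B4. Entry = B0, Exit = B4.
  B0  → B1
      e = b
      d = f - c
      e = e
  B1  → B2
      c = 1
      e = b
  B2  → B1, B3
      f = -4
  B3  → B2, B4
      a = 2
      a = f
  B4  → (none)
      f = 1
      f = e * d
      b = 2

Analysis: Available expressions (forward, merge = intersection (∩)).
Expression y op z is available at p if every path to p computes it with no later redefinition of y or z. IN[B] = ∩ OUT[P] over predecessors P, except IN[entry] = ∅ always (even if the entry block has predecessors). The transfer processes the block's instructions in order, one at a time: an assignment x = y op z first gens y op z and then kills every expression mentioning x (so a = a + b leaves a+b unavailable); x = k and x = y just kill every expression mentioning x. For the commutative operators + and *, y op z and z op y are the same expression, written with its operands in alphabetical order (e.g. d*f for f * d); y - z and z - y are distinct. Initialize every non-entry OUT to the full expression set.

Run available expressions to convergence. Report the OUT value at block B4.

Per-block solution:
  B0:   IN={}   OUT={f-c}
  B1:   IN={}   OUT={}
  B2:   IN={}   OUT={}
  B3:   IN={}   OUT={}
  B4:   IN={}   OUT={d*e}

Merge at B4: IN[B4] = OUT[B3] = {}
Applying B4's transfer function to that IN value gives OUT[B4] (row B4 above).

Answer: {d*e}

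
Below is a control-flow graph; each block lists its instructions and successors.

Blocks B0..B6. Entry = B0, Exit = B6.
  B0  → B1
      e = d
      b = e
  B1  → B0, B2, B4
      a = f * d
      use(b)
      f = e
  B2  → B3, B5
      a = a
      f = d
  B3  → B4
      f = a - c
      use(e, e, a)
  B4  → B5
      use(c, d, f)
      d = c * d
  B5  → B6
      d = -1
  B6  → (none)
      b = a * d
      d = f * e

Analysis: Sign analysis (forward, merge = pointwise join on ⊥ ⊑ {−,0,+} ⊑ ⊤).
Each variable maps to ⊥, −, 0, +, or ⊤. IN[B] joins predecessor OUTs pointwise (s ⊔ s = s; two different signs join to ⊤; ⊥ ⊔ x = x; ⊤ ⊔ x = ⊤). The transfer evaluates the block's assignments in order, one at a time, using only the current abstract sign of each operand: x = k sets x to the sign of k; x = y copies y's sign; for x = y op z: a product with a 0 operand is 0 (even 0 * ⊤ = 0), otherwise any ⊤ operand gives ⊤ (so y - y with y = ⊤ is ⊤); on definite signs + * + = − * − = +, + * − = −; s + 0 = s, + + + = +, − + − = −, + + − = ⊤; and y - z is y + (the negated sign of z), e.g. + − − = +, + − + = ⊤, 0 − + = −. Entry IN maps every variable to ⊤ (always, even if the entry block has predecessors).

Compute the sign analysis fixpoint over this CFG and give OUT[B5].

Per-block solution:
  B0:   IN=(all ⊤)   OUT=(all ⊤)
  B1:   IN=(all ⊤)   OUT=(all ⊤)
  B2:   IN=(all ⊤)   OUT=(all ⊤)
  B3:   IN=(all ⊤)   OUT=(all ⊤)
  B4:   IN=(all ⊤)   OUT=(all ⊤)
  B5:   IN=(all ⊤)   OUT={d:-; rest ⊤}
  B6:   IN={d:-; rest ⊤}   OUT=(all ⊤)

Merge at B5: IN[B5] = OUT[B2] ⊔ OUT[B4] = {a: ⊤, b: ⊤, c: ⊤, d: ⊤, e: ⊤, f: ⊤}
Applying B5's transfer function to that IN value gives OUT[B5] (row B5 above).

Answer: {a: ⊤, b: ⊤, c: ⊤, d: -, e: ⊤, f: ⊤}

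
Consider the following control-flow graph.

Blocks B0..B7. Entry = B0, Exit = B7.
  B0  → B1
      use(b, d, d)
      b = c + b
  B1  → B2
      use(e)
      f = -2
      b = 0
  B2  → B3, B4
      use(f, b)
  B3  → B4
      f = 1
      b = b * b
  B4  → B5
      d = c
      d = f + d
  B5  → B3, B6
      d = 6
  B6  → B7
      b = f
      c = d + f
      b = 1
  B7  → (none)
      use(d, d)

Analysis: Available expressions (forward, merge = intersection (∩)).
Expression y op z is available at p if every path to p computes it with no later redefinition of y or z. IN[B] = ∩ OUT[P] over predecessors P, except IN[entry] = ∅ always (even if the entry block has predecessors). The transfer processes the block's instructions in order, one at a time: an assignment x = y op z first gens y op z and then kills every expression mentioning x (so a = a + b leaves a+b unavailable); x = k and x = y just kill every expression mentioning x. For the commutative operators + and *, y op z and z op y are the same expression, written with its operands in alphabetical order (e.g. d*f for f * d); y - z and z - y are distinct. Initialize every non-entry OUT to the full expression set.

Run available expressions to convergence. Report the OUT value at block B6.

Fixpoint table:
  B0:   IN={}   OUT={}
  B1:   IN={}   OUT={}
  B2:   IN={}   OUT={}
  B3:   IN={}   OUT={}
  B4:   IN={}   OUT={}
  B5:   IN={}   OUT={}
  B6:   IN={}   OUT={d+f}
  B7:   IN={d+f}   OUT={d+f}

Merge at B6: IN[B6] = OUT[B5] = {}
Applying B6's transfer function to that IN value gives OUT[B6] (row B6 above).

Answer: {d+f}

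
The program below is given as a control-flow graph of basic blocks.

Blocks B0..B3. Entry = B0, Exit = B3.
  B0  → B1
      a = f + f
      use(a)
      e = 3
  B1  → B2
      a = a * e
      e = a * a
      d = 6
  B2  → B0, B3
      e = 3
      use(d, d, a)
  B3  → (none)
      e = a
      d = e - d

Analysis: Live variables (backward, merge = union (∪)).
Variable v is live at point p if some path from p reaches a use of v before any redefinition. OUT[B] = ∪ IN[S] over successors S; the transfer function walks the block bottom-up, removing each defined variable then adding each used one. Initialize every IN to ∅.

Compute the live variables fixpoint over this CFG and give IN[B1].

Answer: {a, e, f}

Working:
Per-block solution:
  B0: | IN={f} | OUT={a, e, f}
  B1: | IN={a, e, f} | OUT={a, d, f}
  B2: | IN={a, d, f} | OUT={a, d, f}
  B3: | IN={a, d} | OUT={}

Merge at B1: OUT[B1] = IN[B2] = {a, d, f}
Applying B1's transfer function to that OUT value gives IN[B1] (row B1 above).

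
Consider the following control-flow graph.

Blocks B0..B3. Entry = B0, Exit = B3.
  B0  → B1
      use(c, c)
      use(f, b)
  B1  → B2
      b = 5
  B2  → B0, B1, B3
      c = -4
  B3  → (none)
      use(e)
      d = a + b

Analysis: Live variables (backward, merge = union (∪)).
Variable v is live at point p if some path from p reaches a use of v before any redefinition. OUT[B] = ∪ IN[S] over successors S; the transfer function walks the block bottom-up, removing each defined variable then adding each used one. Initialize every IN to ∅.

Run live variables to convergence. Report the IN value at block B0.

Answer: {a, b, c, e, f}

Working:
Fixpoint table:
  B0:  IN={a, b, c, e, f}  OUT={a, e, f}
  B1:  IN={a, e, f}  OUT={a, b, e, f}
  B2:  IN={a, b, e, f}  OUT={a, b, c, e, f}
  B3:  IN={a, b, e}  OUT={}

Merge at B0: OUT[B0] = IN[B1] = {a, e, f}
Applying B0's transfer function to that OUT value gives IN[B0] (row B0 above).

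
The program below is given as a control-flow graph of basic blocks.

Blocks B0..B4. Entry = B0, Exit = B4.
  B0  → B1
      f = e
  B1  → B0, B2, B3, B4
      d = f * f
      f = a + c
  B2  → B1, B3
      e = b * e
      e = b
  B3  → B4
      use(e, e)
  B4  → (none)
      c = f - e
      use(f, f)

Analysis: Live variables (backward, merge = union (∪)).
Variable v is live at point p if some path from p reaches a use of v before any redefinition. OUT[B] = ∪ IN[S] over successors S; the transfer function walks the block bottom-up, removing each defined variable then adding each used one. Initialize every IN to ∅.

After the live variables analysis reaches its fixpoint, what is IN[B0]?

Answer: {a, b, c, e}

Working:
Converged values:
  B0:  IN={a, b, c, e}  OUT={a, b, c, e, f}
  B1:  IN={a, b, c, e, f}  OUT={a, b, c, e, f}
  B2:  IN={a, b, c, e, f}  OUT={a, b, c, e, f}
  B3:  IN={e, f}  OUT={e, f}
  B4:  IN={e, f}  OUT={}

Merge at B0: OUT[B0] = IN[B1] = {a, b, c, e, f}
Applying B0's transfer function to that OUT value gives IN[B0] (row B0 above).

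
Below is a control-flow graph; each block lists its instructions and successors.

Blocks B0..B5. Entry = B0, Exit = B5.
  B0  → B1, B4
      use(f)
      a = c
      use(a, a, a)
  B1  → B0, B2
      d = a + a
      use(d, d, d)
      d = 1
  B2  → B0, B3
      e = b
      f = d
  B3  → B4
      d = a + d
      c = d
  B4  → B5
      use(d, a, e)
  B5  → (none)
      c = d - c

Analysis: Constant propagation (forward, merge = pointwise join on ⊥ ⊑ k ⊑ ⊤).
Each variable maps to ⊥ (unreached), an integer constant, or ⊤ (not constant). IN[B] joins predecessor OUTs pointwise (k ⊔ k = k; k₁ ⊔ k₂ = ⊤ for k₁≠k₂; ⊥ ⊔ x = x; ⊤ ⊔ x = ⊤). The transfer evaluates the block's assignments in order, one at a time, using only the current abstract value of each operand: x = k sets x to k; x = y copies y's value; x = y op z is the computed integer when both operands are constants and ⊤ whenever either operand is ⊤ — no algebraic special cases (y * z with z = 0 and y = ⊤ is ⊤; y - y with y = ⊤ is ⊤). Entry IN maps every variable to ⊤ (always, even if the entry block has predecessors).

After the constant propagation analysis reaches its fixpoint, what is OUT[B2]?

Answer: {a: ⊤, b: ⊤, c: ⊤, d: 1, e: ⊤, f: 1}

Derivation:
Fixpoint table:
  B0:  IN=(all ⊤)  OUT=(all ⊤)
  B1:  IN=(all ⊤)  OUT={d:1; rest ⊤}
  B2:  IN={d:1; rest ⊤}  OUT={d:1, f:1; rest ⊤}
  B3:  IN={d:1, f:1; rest ⊤}  OUT={f:1; rest ⊤}
  B4:  IN=(all ⊤)  OUT=(all ⊤)
  B5:  IN=(all ⊤)  OUT=(all ⊤)

Merge at B2: IN[B2] = OUT[B1] = {a: ⊤, b: ⊤, c: ⊤, d: 1, e: ⊤, f: ⊤}
Applying B2's transfer function to that IN value gives OUT[B2] (row B2 above).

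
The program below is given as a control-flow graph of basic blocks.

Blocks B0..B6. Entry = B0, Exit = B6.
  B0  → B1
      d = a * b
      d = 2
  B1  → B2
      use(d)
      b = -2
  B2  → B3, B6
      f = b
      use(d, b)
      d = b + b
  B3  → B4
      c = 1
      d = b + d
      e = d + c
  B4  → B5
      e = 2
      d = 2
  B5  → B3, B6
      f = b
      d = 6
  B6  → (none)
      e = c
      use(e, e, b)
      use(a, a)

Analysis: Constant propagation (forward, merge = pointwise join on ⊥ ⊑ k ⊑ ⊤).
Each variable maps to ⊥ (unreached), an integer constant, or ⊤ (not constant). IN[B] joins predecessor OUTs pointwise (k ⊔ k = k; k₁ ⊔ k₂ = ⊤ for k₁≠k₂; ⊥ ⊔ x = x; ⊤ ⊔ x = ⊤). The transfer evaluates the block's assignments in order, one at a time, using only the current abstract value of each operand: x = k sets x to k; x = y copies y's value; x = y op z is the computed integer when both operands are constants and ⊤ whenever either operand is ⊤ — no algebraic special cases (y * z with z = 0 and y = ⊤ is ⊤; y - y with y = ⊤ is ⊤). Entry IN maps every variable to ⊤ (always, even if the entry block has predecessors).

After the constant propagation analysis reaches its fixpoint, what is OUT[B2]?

Answer: {a: ⊤, b: -2, c: ⊤, d: -4, e: ⊤, f: -2}

Derivation:
Per-block solution:
  B0:   IN=(all ⊤)   OUT={d:2; rest ⊤}
  B1:   IN={d:2; rest ⊤}   OUT={b:-2, d:2; rest ⊤}
  B2:   IN={b:-2, d:2; rest ⊤}   OUT={b:-2, d:-4, f:-2; rest ⊤}
  B3:   IN={b:-2, f:-2; rest ⊤}   OUT={b:-2, c:1, f:-2; rest ⊤}
  B4:   IN={b:-2, c:1, f:-2; rest ⊤}   OUT={b:-2, c:1, d:2, e:2, f:-2; rest ⊤}
  B5:   IN={b:-2, c:1, d:2, e:2, f:-2; rest ⊤}   OUT={b:-2, c:1, d:6, e:2, f:-2; rest ⊤}
  B6:   IN={b:-2, f:-2; rest ⊤}   OUT={b:-2, f:-2; rest ⊤}

Merge at B2: IN[B2] = OUT[B1] = {a: ⊤, b: -2, c: ⊤, d: 2, e: ⊤, f: ⊤}
Applying B2's transfer function to that IN value gives OUT[B2] (row B2 above).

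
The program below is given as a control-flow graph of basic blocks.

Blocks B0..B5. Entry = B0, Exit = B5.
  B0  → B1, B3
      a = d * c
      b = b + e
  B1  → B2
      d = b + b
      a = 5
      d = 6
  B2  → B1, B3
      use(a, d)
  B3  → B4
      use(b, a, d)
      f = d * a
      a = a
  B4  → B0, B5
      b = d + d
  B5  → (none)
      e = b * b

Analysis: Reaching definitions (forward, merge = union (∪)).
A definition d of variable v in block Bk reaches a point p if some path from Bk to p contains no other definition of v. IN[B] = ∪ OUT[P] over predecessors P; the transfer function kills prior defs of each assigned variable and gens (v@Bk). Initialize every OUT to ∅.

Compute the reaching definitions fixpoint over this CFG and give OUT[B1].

Answer: {a@B1, b@B0, d@B1, f@B3}

Trace:
Fixpoint table:
  B0: | IN={a@B3, b@B4, d@B1, f@B3} | OUT={a@B0, b@B0, d@B1, f@B3}
  B1: | IN={a@B0, a@B1, b@B0, d@B1, f@B3} | OUT={a@B1, b@B0, d@B1, f@B3}
  B2: | IN={a@B1, b@B0, d@B1, f@B3} | OUT={a@B1, b@B0, d@B1, f@B3}
  B3: | IN={a@B0, a@B1, b@B0, d@B1, f@B3} | OUT={a@B3, b@B0, d@B1, f@B3}
  B4: | IN={a@B3, b@B0, d@B1, f@B3} | OUT={a@B3, b@B4, d@B1, f@B3}
  B5: | IN={a@B3, b@B4, d@B1, f@B3} | OUT={a@B3, b@B4, d@B1, e@B5, f@B3}

Merge at B1: IN[B1] = OUT[B0] ⊔ OUT[B2] = {a@B0, a@B1, b@B0, d@B1, f@B3}
Applying B1's transfer function to that IN value gives OUT[B1] (row B1 above).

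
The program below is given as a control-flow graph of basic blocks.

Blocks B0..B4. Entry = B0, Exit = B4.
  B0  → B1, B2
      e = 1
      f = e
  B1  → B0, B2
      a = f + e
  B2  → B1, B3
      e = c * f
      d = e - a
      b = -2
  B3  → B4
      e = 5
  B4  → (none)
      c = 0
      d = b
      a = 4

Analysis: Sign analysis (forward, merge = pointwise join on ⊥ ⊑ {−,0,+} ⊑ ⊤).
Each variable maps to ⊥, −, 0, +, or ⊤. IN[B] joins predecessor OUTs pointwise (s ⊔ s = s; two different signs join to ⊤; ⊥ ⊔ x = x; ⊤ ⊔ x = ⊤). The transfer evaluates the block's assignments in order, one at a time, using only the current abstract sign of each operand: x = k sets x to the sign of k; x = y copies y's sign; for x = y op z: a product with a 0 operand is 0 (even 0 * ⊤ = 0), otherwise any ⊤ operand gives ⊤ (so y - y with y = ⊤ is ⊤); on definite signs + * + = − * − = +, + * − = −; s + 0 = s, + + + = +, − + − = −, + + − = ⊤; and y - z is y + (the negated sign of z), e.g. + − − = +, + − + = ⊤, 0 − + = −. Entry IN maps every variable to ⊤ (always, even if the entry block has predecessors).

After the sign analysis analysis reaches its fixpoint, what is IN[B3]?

Answer: {a: ⊤, b: -, c: ⊤, d: ⊤, e: ⊤, f: +}

Working:
Converged values:
  B0:   IN=(all ⊤)   OUT={e:+, f:+; rest ⊤}
  B1:   IN={f:+; rest ⊤}   OUT={f:+; rest ⊤}
  B2:   IN={f:+; rest ⊤}   OUT={b:-, f:+; rest ⊤}
  B3:   IN={b:-, f:+; rest ⊤}   OUT={b:-, e:+, f:+; rest ⊤}
  B4:   IN={b:-, e:+, f:+; rest ⊤}   OUT={a:+, b:-, c:0, d:-, e:+, f:+; rest ⊤}

Merge at B3: IN[B3] = OUT[B2] = {a: ⊤, b: -, c: ⊤, d: ⊤, e: ⊤, f: +}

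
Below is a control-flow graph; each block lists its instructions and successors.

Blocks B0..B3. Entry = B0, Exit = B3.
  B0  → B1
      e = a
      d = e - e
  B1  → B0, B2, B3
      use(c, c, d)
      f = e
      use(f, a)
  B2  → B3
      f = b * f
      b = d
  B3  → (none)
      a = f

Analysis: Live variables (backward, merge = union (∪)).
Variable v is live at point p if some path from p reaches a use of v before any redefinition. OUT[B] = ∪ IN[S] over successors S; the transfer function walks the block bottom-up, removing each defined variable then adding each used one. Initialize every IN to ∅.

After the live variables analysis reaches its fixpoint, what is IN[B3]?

Fixpoint table:
  B0:   IN={a, b, c}   OUT={a, b, c, d, e}
  B1:   IN={a, b, c, d, e}   OUT={a, b, c, d, f}
  B2:   IN={b, d, f}   OUT={f}
  B3:   IN={f}   OUT={}

B3 is the boundary node: OUT[B3] = {}
Applying B3's transfer function to that OUT value gives IN[B3] (row B3 above).

Answer: {f}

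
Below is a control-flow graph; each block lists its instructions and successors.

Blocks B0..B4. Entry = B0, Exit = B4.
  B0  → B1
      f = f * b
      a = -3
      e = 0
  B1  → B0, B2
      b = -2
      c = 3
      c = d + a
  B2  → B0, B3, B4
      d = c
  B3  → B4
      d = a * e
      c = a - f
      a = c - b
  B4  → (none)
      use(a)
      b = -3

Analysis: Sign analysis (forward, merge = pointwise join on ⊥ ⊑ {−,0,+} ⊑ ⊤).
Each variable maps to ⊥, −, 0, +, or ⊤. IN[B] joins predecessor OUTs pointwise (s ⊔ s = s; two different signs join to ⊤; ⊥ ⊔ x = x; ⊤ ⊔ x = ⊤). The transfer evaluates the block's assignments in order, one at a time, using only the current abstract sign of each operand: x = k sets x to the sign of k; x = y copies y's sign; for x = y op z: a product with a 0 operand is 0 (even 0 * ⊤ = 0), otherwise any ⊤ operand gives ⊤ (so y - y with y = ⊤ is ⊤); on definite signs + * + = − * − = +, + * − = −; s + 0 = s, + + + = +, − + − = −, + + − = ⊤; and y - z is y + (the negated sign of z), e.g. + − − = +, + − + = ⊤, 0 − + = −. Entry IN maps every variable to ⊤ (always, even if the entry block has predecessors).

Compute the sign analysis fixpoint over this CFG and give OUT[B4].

Per-block solution:
  B0:   IN=(all ⊤)   OUT={a:-, e:0; rest ⊤}
  B1:   IN={a:-, e:0; rest ⊤}   OUT={a:-, b:-, e:0; rest ⊤}
  B2:   IN={a:-, b:-, e:0; rest ⊤}   OUT={a:-, b:-, e:0; rest ⊤}
  B3:   IN={a:-, b:-, e:0; rest ⊤}   OUT={b:-, d:0, e:0; rest ⊤}
  B4:   IN={b:-, e:0; rest ⊤}   OUT={b:-, e:0; rest ⊤}

Merge at B4: IN[B4] = OUT[B2] ⊔ OUT[B3] = {a: ⊤, b: -, c: ⊤, d: ⊤, e: 0, f: ⊤}
Applying B4's transfer function to that IN value gives OUT[B4] (row B4 above).

Answer: {a: ⊤, b: -, c: ⊤, d: ⊤, e: 0, f: ⊤}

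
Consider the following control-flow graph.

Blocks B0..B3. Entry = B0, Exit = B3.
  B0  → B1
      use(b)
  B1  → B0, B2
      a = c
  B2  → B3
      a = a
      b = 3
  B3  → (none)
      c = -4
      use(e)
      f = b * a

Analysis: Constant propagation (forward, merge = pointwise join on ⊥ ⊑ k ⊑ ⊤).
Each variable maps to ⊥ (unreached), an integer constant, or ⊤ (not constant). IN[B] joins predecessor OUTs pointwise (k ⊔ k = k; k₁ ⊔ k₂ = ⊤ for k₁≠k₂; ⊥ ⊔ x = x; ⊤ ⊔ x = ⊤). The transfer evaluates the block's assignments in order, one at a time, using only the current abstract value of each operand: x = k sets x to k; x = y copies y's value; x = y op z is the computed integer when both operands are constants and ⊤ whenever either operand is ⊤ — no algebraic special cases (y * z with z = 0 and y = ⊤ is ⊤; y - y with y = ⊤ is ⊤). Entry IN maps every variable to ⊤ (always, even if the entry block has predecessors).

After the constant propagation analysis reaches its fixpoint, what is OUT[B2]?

Answer: {a: ⊤, b: 3, c: ⊤, d: ⊤, e: ⊤, f: ⊤}

Trace:
Fixpoint table:
  B0:  IN=(all ⊤)  OUT=(all ⊤)
  B1:  IN=(all ⊤)  OUT=(all ⊤)
  B2:  IN=(all ⊤)  OUT={b:3; rest ⊤}
  B3:  IN={b:3; rest ⊤}  OUT={b:3, c:-4; rest ⊤}

Merge at B2: IN[B2] = OUT[B1] = {a: ⊤, b: ⊤, c: ⊤, d: ⊤, e: ⊤, f: ⊤}
Applying B2's transfer function to that IN value gives OUT[B2] (row B2 above).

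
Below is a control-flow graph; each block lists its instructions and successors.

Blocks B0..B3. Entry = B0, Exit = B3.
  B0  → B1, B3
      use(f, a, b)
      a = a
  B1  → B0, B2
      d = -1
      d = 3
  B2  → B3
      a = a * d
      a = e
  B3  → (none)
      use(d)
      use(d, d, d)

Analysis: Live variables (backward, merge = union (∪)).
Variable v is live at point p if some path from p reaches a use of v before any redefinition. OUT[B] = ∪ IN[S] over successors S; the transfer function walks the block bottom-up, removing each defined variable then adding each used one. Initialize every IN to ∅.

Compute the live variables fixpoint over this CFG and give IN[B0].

Per-block solution:
  B0:   IN={a, b, d, e, f}   OUT={a, b, d, e, f}
  B1:   IN={a, b, e, f}   OUT={a, b, d, e, f}
  B2:   IN={a, d, e}   OUT={d}
  B3:   IN={d}   OUT={}

Merge at B0: OUT[B0] = IN[B1] ⊔ IN[B3] = {a, b, d, e, f}
Applying B0's transfer function to that OUT value gives IN[B0] (row B0 above).

Answer: {a, b, d, e, f}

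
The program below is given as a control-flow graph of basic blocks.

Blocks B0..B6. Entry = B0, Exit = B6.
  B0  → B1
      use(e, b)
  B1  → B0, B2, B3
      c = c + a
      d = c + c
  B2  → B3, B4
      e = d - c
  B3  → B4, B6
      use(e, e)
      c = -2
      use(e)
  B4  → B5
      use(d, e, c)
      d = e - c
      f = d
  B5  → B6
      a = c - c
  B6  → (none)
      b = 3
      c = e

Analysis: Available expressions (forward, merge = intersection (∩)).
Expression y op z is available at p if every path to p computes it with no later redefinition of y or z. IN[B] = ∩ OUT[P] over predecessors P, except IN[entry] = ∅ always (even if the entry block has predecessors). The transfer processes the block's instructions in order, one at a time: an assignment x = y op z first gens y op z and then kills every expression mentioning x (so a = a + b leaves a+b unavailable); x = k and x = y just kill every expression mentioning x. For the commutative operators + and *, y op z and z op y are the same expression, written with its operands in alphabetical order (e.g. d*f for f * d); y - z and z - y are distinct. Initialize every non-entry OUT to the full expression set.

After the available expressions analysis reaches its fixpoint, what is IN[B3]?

Fixpoint table:
  B0:  IN={}  OUT={}
  B1:  IN={}  OUT={c+c}
  B2:  IN={c+c}  OUT={c+c, d-c}
  B3:  IN={c+c}  OUT={}
  B4:  IN={}  OUT={e-c}
  B5:  IN={e-c}  OUT={c-c, e-c}
  B6:  IN={}  OUT={}

Merge at B3: IN[B3] = OUT[B1] ∩ OUT[B2] = {c+c}

Answer: {c+c}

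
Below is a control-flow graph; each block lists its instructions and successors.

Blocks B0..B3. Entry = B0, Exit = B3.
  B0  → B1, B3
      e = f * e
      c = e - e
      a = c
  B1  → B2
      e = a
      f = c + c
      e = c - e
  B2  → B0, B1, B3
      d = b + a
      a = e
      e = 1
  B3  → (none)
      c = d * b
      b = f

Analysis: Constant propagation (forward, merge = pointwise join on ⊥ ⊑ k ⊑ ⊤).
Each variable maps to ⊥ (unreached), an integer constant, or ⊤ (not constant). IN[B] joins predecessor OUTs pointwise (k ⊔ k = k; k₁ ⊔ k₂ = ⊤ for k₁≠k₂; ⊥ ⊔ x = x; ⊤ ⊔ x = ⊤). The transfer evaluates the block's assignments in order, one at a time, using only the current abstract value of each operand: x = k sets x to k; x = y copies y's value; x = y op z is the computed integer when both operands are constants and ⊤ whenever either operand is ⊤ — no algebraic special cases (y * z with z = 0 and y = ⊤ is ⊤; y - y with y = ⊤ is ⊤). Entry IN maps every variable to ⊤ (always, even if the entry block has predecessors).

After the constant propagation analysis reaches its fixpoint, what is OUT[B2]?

Answer: {a: ⊤, b: ⊤, c: ⊤, d: ⊤, e: 1, f: ⊤}

Trace:
Fixpoint table:
  B0:  IN=(all ⊤)  OUT=(all ⊤)
  B1:  IN=(all ⊤)  OUT=(all ⊤)
  B2:  IN=(all ⊤)  OUT={e:1; rest ⊤}
  B3:  IN=(all ⊤)  OUT=(all ⊤)

Merge at B2: IN[B2] = OUT[B1] = {a: ⊤, b: ⊤, c: ⊤, d: ⊤, e: ⊤, f: ⊤}
Applying B2's transfer function to that IN value gives OUT[B2] (row B2 above).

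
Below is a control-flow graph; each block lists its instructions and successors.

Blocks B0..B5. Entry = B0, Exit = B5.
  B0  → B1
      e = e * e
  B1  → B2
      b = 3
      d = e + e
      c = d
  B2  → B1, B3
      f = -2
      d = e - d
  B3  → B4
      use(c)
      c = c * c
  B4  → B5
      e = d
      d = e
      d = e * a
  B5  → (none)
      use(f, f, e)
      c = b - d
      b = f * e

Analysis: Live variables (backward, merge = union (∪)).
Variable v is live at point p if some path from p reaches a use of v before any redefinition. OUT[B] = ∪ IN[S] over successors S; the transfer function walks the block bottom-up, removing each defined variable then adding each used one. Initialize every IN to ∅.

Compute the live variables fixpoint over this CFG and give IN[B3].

Answer: {a, b, c, d, f}

Derivation:
Fixpoint table:
  B0:   IN={a, e}   OUT={a, e}
  B1:   IN={a, e}   OUT={a, b, c, d, e}
  B2:   IN={a, b, c, d, e}   OUT={a, b, c, d, e, f}
  B3:   IN={a, b, c, d, f}   OUT={a, b, d, f}
  B4:   IN={a, b, d, f}   OUT={b, d, e, f}
  B5:   IN={b, d, e, f}   OUT={}

Merge at B3: OUT[B3] = IN[B4] = {a, b, d, f}
Applying B3's transfer function to that OUT value gives IN[B3] (row B3 above).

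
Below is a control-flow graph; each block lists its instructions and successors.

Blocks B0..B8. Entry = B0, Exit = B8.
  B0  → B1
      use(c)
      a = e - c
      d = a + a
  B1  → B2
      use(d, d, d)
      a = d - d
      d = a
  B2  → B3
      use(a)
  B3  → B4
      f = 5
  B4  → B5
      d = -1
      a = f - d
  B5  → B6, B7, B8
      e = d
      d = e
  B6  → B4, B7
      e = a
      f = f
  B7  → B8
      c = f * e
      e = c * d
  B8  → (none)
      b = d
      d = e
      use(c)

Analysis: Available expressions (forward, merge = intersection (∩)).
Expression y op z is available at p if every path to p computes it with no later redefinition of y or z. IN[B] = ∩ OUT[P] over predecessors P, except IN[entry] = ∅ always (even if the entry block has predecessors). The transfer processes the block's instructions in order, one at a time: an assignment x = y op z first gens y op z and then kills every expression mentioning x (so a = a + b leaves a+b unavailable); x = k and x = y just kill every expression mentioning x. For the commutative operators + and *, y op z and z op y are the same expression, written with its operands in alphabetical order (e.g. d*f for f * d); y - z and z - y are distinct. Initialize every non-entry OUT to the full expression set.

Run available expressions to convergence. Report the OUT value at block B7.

Fixpoint table:
  B0:  IN={}  OUT={a+a, e-c}
  B1:  IN={a+a, e-c}  OUT={e-c}
  B2:  IN={e-c}  OUT={e-c}
  B3:  IN={e-c}  OUT={e-c}
  B4:  IN={}  OUT={f-d}
  B5:  IN={f-d}  OUT={}
  B6:  IN={}  OUT={}
  B7:  IN={}  OUT={c*d}
  B8:  IN={}  OUT={}

Merge at B7: IN[B7] = OUT[B5] ∩ OUT[B6] = {}
Applying B7's transfer function to that IN value gives OUT[B7] (row B7 above).

Answer: {c*d}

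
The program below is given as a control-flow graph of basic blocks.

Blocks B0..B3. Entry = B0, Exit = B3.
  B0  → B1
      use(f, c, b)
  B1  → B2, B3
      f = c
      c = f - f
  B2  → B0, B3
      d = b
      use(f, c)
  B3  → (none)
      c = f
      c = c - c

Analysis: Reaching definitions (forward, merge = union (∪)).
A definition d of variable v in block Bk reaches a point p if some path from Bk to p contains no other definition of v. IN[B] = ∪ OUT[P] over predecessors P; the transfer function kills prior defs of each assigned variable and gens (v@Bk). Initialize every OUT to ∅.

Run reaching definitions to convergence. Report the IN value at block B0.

Fixpoint table:
  B0:  IN={c@B1, d@B2, f@B1}  OUT={c@B1, d@B2, f@B1}
  B1:  IN={c@B1, d@B2, f@B1}  OUT={c@B1, d@B2, f@B1}
  B2:  IN={c@B1, d@B2, f@B1}  OUT={c@B1, d@B2, f@B1}
  B3:  IN={c@B1, d@B2, f@B1}  OUT={c@B3, d@B2, f@B1}

Merge at B0 (entry node, so the boundary value {} is joined with the incoming edge(s)): IN[B0] = {} ⊔ OUT[B2] = {c@B1, d@B2, f@B1}

Answer: {c@B1, d@B2, f@B1}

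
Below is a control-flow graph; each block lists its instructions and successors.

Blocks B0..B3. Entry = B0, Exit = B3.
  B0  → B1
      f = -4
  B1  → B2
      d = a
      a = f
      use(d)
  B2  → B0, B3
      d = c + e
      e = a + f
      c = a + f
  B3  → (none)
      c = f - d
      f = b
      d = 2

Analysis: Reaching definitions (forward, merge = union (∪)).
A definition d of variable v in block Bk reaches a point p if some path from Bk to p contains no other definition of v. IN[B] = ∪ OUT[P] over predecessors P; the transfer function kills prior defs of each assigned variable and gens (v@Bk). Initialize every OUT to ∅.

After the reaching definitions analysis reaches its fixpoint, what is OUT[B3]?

Answer: {a@B1, c@B3, d@B3, e@B2, f@B3}

Derivation:
Converged values:
  B0:  IN={a@B1, c@B2, d@B2, e@B2, f@B0}  OUT={a@B1, c@B2, d@B2, e@B2, f@B0}
  B1:  IN={a@B1, c@B2, d@B2, e@B2, f@B0}  OUT={a@B1, c@B2, d@B1, e@B2, f@B0}
  B2:  IN={a@B1, c@B2, d@B1, e@B2, f@B0}  OUT={a@B1, c@B2, d@B2, e@B2, f@B0}
  B3:  IN={a@B1, c@B2, d@B2, e@B2, f@B0}  OUT={a@B1, c@B3, d@B3, e@B2, f@B3}

Merge at B3: IN[B3] = OUT[B2] = {a@B1, c@B2, d@B2, e@B2, f@B0}
Applying B3's transfer function to that IN value gives OUT[B3] (row B3 above).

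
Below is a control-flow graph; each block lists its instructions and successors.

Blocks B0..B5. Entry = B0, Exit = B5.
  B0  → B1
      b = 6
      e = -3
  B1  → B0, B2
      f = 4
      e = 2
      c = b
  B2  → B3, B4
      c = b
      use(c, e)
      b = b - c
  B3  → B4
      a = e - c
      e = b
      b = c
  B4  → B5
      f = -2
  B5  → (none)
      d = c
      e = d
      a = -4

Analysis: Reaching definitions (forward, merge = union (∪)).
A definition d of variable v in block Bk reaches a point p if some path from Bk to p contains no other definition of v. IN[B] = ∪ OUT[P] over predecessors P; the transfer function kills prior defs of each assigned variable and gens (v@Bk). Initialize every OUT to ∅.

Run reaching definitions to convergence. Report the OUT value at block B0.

Answer: {b@B0, c@B1, e@B0, f@B1}

Trace:
Fixpoint table:
  B0:   IN={b@B0, c@B1, e@B1, f@B1}   OUT={b@B0, c@B1, e@B0, f@B1}
  B1:   IN={b@B0, c@B1, e@B0, f@B1}   OUT={b@B0, c@B1, e@B1, f@B1}
  B2:   IN={b@B0, c@B1, e@B1, f@B1}   OUT={b@B2, c@B2, e@B1, f@B1}
  B3:   IN={b@B2, c@B2, e@B1, f@B1}   OUT={a@B3, b@B3, c@B2, e@B3, f@B1}
  B4:   IN={a@B3, b@B2, b@B3, c@B2, e@B1, e@B3, f@B1}   OUT={a@B3, b@B2, b@B3, c@B2, e@B1, e@B3, f@B4}
  B5:   IN={a@B3, b@B2, b@B3, c@B2, e@B1, e@B3, f@B4}   OUT={a@B5, b@B2, b@B3, c@B2, d@B5, e@B5, f@B4}

Merge at B0 (entry node, so the boundary value {} is joined with the incoming edge(s)): IN[B0] = {} ⊔ OUT[B1] = {b@B0, c@B1, e@B1, f@B1}
Applying B0's transfer function to that IN value gives OUT[B0] (row B0 above).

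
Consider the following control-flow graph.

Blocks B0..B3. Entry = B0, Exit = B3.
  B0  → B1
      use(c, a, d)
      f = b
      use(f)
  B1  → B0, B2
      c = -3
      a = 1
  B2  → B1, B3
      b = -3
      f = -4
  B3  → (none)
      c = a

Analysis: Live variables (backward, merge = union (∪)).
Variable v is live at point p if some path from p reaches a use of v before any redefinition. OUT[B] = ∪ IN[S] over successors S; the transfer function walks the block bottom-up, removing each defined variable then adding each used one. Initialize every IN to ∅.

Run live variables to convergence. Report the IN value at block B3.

Per-block solution:
  B0: | IN={a, b, c, d} | OUT={b, d}
  B1: | IN={b, d} | OUT={a, b, c, d}
  B2: | IN={a, d} | OUT={a, b, d}
  B3: | IN={a} | OUT={}

B3 is the boundary node: OUT[B3] = {}
Applying B3's transfer function to that OUT value gives IN[B3] (row B3 above).

Answer: {a}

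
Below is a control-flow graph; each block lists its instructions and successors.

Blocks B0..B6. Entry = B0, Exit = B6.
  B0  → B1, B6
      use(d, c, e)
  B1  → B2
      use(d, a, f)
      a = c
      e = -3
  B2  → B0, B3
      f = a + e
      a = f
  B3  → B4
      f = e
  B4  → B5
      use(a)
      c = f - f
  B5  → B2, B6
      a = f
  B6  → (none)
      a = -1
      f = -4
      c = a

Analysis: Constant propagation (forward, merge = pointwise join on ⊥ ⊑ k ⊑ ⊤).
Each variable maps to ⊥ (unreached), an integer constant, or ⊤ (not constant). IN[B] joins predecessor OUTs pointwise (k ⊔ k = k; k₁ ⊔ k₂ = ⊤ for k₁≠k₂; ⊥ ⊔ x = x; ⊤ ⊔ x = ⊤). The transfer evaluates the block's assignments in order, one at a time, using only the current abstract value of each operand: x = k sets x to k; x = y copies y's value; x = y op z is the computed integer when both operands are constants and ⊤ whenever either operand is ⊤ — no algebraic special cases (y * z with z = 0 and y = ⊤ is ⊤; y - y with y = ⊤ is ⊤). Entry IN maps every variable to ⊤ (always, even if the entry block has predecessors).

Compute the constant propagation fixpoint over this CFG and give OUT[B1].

Answer: {a: ⊤, b: ⊤, c: ⊤, d: ⊤, e: -3, f: ⊤}

Working:
Fixpoint table:
  B0: | IN=(all ⊤) | OUT=(all ⊤)
  B1: | IN=(all ⊤) | OUT={e:-3; rest ⊤}
  B2: | IN={e:-3; rest ⊤} | OUT={e:-3; rest ⊤}
  B3: | IN={e:-3; rest ⊤} | OUT={e:-3, f:-3; rest ⊤}
  B4: | IN={e:-3, f:-3; rest ⊤} | OUT={c:0, e:-3, f:-3; rest ⊤}
  B5: | IN={c:0, e:-3, f:-3; rest ⊤} | OUT={a:-3, c:0, e:-3, f:-3; rest ⊤}
  B6: | IN=(all ⊤) | OUT={a:-1, c:-1, f:-4; rest ⊤}

Merge at B1: IN[B1] = OUT[B0] = {a: ⊤, b: ⊤, c: ⊤, d: ⊤, e: ⊤, f: ⊤}
Applying B1's transfer function to that IN value gives OUT[B1] (row B1 above).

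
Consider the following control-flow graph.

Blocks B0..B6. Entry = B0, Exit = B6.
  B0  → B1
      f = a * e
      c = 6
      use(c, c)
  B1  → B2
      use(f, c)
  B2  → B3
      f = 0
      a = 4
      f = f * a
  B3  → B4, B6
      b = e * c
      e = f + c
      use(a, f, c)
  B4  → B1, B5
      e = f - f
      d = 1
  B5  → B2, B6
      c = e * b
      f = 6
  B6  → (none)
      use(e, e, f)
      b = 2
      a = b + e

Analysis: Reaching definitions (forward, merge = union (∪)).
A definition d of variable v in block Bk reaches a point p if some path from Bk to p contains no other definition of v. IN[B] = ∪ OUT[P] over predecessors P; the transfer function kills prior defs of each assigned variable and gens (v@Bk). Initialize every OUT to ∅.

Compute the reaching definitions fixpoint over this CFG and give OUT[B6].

Answer: {a@B6, b@B6, c@B0, c@B5, d@B4, e@B3, e@B4, f@B2, f@B5}

Trace:
Converged values:
  B0: | IN={} | OUT={c@B0, f@B0}
  B1: | IN={a@B2, b@B3, c@B0, c@B5, d@B4, e@B4, f@B0, f@B2} | OUT={a@B2, b@B3, c@B0, c@B5, d@B4, e@B4, f@B0, f@B2}
  B2: | IN={a@B2, b@B3, c@B0, c@B5, d@B4, e@B4, f@B0, f@B2, f@B5} | OUT={a@B2, b@B3, c@B0, c@B5, d@B4, e@B4, f@B2}
  B3: | IN={a@B2, b@B3, c@B0, c@B5, d@B4, e@B4, f@B2} | OUT={a@B2, b@B3, c@B0, c@B5, d@B4, e@B3, f@B2}
  B4: | IN={a@B2, b@B3, c@B0, c@B5, d@B4, e@B3, f@B2} | OUT={a@B2, b@B3, c@B0, c@B5, d@B4, e@B4, f@B2}
  B5: | IN={a@B2, b@B3, c@B0, c@B5, d@B4, e@B4, f@B2} | OUT={a@B2, b@B3, c@B5, d@B4, e@B4, f@B5}
  B6: | IN={a@B2, b@B3, c@B0, c@B5, d@B4, e@B3, e@B4, f@B2, f@B5} | OUT={a@B6, b@B6, c@B0, c@B5, d@B4, e@B3, e@B4, f@B2, f@B5}

Merge at B6: IN[B6] = OUT[B3] ⊔ OUT[B5] = {a@B2, b@B3, c@B0, c@B5, d@B4, e@B3, e@B4, f@B2, f@B5}
Applying B6's transfer function to that IN value gives OUT[B6] (row B6 above).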